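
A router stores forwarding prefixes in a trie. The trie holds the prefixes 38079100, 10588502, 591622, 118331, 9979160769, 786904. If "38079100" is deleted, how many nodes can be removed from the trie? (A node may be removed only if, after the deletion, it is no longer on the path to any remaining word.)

8

A node on "38079100"'s path can go only if nothing else ends at it or branches off below it.
No other word shares any prefix with "38079100", so all 8 of its nodes go.
Nodes removed: 8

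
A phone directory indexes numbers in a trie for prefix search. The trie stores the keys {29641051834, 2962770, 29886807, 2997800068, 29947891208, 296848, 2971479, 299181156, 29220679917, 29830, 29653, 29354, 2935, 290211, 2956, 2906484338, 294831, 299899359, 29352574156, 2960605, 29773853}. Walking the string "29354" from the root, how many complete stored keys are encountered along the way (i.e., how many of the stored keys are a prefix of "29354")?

2

Walk "29354" from the root; an end-of-word marker is hit whenever a stored word is a prefix of "29354".
Prefixes of the query that are stored words: "2935", "29354"
Count: 2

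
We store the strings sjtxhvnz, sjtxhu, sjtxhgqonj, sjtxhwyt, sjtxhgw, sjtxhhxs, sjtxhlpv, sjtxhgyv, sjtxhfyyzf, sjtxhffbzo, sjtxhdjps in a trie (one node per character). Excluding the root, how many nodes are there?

Count nodes per top-level branch (shared prefixes stored once):
  's'-branch (sjtxhdjps, sjtxhffbzo, sjtxhfyyzf, sjtxhgqonj, sjtxhgw, sjtxhgyv, sjtxhhxs, sjtxhlpv, sjtxhu, sjtxhvnz, sjtxhwyt): 39 nodes
Sum: 39

39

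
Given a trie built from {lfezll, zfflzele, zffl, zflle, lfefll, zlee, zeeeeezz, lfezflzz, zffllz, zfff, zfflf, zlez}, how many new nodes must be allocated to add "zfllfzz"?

3

Walking "zfllfzz" from the root, the first 4 characters ("zfll") follow existing edges; "f" is the first miss.
So 7 − 4 = 3 new nodes.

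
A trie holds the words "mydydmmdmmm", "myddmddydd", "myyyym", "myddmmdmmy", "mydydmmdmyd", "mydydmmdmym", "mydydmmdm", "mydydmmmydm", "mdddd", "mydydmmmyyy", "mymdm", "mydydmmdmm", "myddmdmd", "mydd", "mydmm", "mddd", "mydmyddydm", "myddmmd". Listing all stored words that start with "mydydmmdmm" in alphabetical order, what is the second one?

Words with prefix "mydydmmdmm", in lexicographic order: "mydydmmdmm", "mydydmmdmmm"
The 2nd is mydydmmdmmm.

mydydmmdmmm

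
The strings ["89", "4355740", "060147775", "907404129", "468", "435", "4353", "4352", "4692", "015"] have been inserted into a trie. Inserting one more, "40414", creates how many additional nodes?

The longest prefix of "40414" already in the trie is "4" (length 1).
New nodes needed: |"40414"| − 1 = 5 − 1 = 4.

4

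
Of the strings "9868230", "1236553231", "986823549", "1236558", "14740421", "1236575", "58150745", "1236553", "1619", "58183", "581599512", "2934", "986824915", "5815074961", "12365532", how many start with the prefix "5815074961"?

1

Filter for entries beginning with "5815074961":
Words under "5815074961": 5815074961
Count: 1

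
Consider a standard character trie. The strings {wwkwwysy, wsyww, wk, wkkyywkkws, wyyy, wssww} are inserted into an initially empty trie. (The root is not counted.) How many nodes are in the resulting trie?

27

Count nodes per top-level branch (shared prefixes stored once):
  'w'-branch (wk, wkkyywkkws, wssww, wsyww, wwkwwysy, wyyy): 27 nodes
Sum: 27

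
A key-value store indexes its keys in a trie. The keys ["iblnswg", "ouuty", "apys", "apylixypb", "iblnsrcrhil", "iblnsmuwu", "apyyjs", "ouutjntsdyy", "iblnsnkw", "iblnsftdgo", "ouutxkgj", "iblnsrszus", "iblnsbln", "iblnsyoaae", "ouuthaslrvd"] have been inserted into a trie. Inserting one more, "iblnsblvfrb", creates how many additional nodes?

4

Walking "iblnsblvfrb" from the root, the first 7 characters ("iblnsbl") follow existing edges; "v" is the first miss.
New nodes needed: |"iblnsblvfrb"| − 7 = 11 − 7 = 4.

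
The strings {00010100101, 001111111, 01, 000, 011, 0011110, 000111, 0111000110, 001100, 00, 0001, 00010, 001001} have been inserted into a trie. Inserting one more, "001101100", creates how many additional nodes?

4

Walking "001101100" from the root, the first 5 characters ("00110") follow existing edges; "1" is the first miss.
So 9 − 5 = 4 new nodes.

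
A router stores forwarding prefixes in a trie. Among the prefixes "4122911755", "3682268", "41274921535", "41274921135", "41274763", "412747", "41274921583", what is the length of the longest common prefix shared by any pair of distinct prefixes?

9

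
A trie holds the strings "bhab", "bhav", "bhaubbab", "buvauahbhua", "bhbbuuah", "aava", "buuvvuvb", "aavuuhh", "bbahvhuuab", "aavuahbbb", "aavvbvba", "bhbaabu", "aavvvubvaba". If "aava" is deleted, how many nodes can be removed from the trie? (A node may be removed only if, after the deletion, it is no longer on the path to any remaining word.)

1

After clearing the end-marker at "aava", prune upward until reaching a node still needed by another word.
The suffix "a" (1 node) is used only by "aava"; the node for "aav" still has the child "u", so pruning stops there.
Nodes removed: 1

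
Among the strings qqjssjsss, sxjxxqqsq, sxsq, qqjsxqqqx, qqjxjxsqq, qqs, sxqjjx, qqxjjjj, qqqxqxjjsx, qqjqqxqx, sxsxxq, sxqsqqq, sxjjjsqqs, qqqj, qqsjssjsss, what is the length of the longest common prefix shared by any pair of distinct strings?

Look for the deepest trie node that still has at least two words in its subtree.
"qqjssjsss" and "qqjsxqqqx" agree on "qqjs" (4 characters) before diverging; nothing deeper is shared.
Longest shared-prefix length: 4

4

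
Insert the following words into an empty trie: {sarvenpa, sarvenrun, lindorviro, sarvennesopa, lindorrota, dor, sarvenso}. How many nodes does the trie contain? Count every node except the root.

36

Trie structure (* marks end of a word):
(root)
├─ d
│  └─ o
│     └─ r *
├─ l
│  └─ i
│     └─ n
│        └─ d
│           └─ o
│              └─ r
│                 ├─ r
│                 │  └─ o
│                 │     └─ t
│                 │        └─ a *
│                 └─ v
│                    └─ i
│                       └─ r
│                          └─ o *
└─ s
   └─ a
      └─ r
         └─ v
            └─ e
               └─ n
                  ├─ n
                  │  └─ e
                  │     └─ s
                  │        └─ o
                  │           └─ p
                  │              └─ a *
                  ├─ p
                  │  └─ a *
                  ├─ r
                  │  └─ u
                  │     └─ n *
                  └─ s
                     └─ o *
Counting every labelled node above: 36.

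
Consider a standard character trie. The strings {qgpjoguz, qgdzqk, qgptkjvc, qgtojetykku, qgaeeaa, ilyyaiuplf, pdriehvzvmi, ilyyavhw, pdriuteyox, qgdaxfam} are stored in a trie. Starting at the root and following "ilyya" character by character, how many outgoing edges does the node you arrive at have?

2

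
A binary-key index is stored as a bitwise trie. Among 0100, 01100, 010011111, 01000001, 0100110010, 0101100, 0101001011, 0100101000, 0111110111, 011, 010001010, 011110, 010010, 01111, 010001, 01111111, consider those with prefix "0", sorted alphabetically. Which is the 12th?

01100

Words with prefix "0", in lexicographic order: "0100", "01000001", "010001", "010001010", "010010", "0100101000", "0100110010", "010011111", "0101001011", "0101100", "011", "01100", "01111", "011110", "0111110111", "01111111"
The 12th is 01100.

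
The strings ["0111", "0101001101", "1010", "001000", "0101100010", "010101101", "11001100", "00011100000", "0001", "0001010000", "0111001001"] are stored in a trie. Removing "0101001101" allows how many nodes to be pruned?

After clearing the end-marker at "0101001101", prune upward until reaching a node still needed by another word.
The suffix "01101" (5 nodes) is used only by "0101001101"; the node for "01010" still has the child "1", so pruning stops there.
Nodes removed: 5

5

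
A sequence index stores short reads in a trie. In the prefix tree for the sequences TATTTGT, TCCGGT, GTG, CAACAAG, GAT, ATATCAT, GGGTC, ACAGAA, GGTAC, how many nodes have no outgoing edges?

A leaf is a node with no children — equivalently, the end of a word that is not a proper prefix of any other stored word.
Those words: "ACAGAA", "ATATCAT", "CAACAAG", "GAT", "GGGTC", "GGTAC", "GTG", "TATTTGT", "TCCGGT"
Leaf count: 9

9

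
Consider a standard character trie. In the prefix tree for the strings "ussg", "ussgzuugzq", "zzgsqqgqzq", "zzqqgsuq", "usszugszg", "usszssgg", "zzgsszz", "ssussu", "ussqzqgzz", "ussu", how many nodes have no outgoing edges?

9

A leaf is a node with no children — equivalently, the end of a word that is not a proper prefix of any other stored word.
Those words: "ssussu", "ussgzuugzq", "ussqzqgzz", "ussu", "usszssgg", "usszugszg", "zzgsqqgqzq", "zzgsszz", "zzqqgsuq"
Leaf count: 9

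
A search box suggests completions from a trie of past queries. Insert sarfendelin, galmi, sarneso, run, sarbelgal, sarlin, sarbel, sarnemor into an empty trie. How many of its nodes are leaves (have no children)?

Leaves are exactly the stored words that no other stored word extends.
Those words: "galmi", "run", "sarbelgal", "sarfendelin", "sarlin", "sarnemor", "sarneso"
Leaf count: 7

7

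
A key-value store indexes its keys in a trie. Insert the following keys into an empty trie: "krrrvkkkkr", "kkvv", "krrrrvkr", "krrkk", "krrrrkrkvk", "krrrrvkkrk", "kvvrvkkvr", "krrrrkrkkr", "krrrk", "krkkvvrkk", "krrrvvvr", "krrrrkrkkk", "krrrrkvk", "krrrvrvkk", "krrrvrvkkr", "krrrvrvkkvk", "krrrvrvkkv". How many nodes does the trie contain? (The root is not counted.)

58

Count nodes per top-level branch (shared prefixes stored once):
  'k'-branch (kkvv, krkkvvrkk, krrkk, krrrk, krrrrkrkkk, krrrrkrkkr, krrrrkrkvk, krrrrkvk, krrrrvkkrk, krrrrvkr, krrrvkkkkr, krrrvrvkk, krrrvrvkkr, krrrvrvkkv, krrrvrvkkvk, krrrvvvr, kvvrvkkvr): 58 nodes
Sum: 58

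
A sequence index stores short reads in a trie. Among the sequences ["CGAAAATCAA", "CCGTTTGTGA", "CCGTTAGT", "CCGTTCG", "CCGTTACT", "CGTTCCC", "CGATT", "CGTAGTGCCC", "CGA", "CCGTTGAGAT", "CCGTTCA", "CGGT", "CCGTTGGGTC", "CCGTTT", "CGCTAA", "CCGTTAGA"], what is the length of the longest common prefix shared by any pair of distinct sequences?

7

The deepest shared node is where two words last agree before diverging.
"CCGTTAGA" and "CCGTTAGT" agree on "CCGTTAG" (7 characters) before diverging; nothing deeper is shared.
Longest shared-prefix length: 7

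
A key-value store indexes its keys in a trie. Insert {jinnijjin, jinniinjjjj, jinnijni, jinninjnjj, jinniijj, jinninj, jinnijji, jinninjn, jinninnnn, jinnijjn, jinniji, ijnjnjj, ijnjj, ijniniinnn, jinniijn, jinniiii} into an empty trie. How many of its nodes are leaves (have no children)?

13

Leaves are exactly the stored words that no other stored word extends.
Those words: "ijniniinnn", "ijnjj", "ijnjnjj", "jinniiii", "jinniijj", "jinniijn", "jinniinjjjj", "jinniji", "jinnijjin", "jinnijjn", "jinnijni", "jinninjnjj", "jinninnnn"
Leaf count: 13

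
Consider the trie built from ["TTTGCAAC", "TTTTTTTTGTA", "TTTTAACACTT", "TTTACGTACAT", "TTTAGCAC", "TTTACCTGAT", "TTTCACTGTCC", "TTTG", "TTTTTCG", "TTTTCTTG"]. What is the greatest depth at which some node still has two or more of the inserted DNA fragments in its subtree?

5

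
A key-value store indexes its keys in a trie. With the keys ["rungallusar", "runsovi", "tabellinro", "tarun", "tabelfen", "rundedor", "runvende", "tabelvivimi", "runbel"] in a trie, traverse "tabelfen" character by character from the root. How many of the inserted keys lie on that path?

1

Traverse "tabelfen" character by character; count nodes along the way that are marked as word ends.
Prefixes of the query that are stored words: "tabelfen"
Count: 1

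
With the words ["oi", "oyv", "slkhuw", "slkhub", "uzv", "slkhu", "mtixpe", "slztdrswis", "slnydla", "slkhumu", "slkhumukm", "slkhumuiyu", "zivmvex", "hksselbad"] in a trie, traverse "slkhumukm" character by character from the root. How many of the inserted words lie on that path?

Walk "slkhumukm" from the root; an end-of-word marker is hit whenever a stored word is a prefix of "slkhumukm".
Prefixes of the query that are stored words: "slkhu", "slkhumu", "slkhumukm"
Count: 3

3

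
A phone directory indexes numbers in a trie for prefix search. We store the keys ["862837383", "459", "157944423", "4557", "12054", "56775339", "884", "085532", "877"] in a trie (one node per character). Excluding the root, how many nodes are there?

For each word, the new-node count is its length minus the longest prefix already in the trie:
  "862837383" → 9 new (8, 6, 2, 8, 3, 7, 3, 8, 3)
  "459" → 3 new (4, 5, 9)
  "157944423" → 9 new (1, 5, 7, 9, 4, 4, 4, 2, 3)
  "4557" → prefix "45" already present; 2 new (5, 7)
  "12054" → prefix "1" already present; 4 new (2, 0, 5, 4)
  "56775339" → 8 new (5, 6, 7, 7, 5, 3, 3, 9)
  "884" → prefix "8" already present; 2 new (8, 4)
  "085532" → 6 new (0, 8, 5, 5, 3, 2)
  "877" → prefix "8" already present; 2 new (7, 7)
Total nodes = 9 + 3 + 9 + 2 + 4 + 8 + 2 + 6 + 2 = 45

45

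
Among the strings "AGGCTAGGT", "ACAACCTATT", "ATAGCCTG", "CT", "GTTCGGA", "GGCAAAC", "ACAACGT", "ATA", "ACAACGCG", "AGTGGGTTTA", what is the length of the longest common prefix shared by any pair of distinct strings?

The deepest shared node is where two words last agree before diverging.
e.g. "ACAACGCG" and "ACAACGT" share the prefix "ACAACG" of length 6; no pair shares a longer one.
Longest shared-prefix length: 6

6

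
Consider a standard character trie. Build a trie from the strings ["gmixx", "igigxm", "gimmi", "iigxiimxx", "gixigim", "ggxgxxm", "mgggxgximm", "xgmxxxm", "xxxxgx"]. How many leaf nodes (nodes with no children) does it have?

Leaves are exactly the stored words that no other stored word extends.
Those words: "ggxgxxm", "gimmi", "gixigim", "gmixx", "igigxm", "iigxiimxx", "mgggxgximm", "xgmxxxm", "xxxxgx"
Leaf count: 9

9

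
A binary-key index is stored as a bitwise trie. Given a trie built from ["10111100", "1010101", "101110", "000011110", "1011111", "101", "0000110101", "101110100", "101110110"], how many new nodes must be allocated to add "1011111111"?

3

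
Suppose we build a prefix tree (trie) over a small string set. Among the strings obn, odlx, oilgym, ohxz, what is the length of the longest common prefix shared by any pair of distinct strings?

1

The deepest shared node is where two words last agree before diverging.
"obn" and "odlx" agree on "o" (1 characters) before diverging; nothing deeper is shared.
Longest shared-prefix length: 1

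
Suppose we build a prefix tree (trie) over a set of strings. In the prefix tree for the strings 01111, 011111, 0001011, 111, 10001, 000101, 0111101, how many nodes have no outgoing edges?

5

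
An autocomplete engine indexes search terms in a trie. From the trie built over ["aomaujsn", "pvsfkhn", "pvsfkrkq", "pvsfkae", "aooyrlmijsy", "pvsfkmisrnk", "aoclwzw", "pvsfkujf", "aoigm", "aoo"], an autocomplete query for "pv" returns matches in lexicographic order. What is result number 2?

Words with prefix "pv", in lexicographic order: "pvsfkae", "pvsfkhn", "pvsfkmisrnk", "pvsfkrkq", "pvsfkujf"
Position 2: pvsfkhn

pvsfkhn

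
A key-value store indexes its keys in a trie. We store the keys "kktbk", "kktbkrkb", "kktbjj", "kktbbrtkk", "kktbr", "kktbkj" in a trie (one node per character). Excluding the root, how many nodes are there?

For each word, the new-node count is its length minus the longest prefix already in the trie:
  "kktbk" → 5 new (k, k, t, b, k)
  "kktbkrkb" → prefix "kktbk" already present; 3 new (r, k, b)
  "kktbjj" → prefix "kktb" already present; 2 new (j, j)
  "kktbbrtkk" → prefix "kktb" already present; 5 new (b, r, t, k, k)
  "kktbr" → prefix "kktb" already present; 1 new (r)
  "kktbkj" → prefix "kktbk" already present; 1 new (j)
Total nodes = 5 + 3 + 2 + 5 + 1 + 1 = 17

17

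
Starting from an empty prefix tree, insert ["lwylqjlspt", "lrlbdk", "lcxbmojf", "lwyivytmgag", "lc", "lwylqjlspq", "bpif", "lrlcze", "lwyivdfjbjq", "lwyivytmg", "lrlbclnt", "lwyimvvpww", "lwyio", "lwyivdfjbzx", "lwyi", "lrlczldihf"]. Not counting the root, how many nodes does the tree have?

62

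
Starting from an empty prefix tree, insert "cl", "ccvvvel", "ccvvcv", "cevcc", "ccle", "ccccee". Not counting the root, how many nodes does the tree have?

For each word, the new-node count is its length minus the longest prefix already in the trie:
  "cl" → 2 new (c, l)
  "ccvvvel" → prefix "c" already present; 6 new (c, v, v, v, e, l)
  "ccvvcv" → prefix "ccvv" already present; 2 new (c, v)
  "cevcc" → prefix "c" already present; 4 new (e, v, c, c)
  "ccle" → prefix "cc" already present; 2 new (l, e)
  "ccccee" → prefix "cc" already present; 4 new (c, c, e, e)
Total nodes = 2 + 6 + 2 + 4 + 2 + 4 = 20

20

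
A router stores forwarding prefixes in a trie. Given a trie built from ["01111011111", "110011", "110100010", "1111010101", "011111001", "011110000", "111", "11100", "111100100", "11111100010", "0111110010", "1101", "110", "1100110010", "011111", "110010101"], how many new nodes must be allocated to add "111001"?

The longest prefix of "111001" already in the trie is "11100" (length 5).
Each of the 1 remaining characters creates one node.

1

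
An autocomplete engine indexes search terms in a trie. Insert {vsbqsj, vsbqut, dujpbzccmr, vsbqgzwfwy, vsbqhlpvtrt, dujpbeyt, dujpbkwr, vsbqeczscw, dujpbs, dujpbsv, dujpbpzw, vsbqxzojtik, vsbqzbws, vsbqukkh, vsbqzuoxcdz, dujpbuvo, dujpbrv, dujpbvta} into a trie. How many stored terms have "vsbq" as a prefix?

9

Walk to "vsbq"; the words in its subtree are exactly those with that prefix.
Matches: "vsbqeczscw", "vsbqgzwfwy", "vsbqhlpvtrt", "vsbqsj", "vsbqukkh", "vsbqut", "vsbqxzojtik", "vsbqzbws", "vsbqzuoxcdz"
Count: 9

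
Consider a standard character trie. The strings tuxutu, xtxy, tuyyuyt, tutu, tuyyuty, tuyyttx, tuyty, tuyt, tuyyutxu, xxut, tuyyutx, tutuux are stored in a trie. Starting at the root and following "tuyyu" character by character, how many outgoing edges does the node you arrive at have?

Walk "tuyyu" from the root, arriving at one node.
Characters that immediately follow "tuyyu" among the stored strings: {t, y}.
That node has 2 child edges.

2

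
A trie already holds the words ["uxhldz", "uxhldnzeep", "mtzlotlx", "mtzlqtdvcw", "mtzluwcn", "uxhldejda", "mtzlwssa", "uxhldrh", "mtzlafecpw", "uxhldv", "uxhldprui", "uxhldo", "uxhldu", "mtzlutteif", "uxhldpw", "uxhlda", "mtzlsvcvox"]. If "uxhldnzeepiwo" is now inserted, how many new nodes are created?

The longest prefix of "uxhldnzeepiwo" already in the trie is "uxhldnzeep" (length 10).
New nodes needed: |"uxhldnzeepiwo"| − 10 = 13 − 10 = 3.

3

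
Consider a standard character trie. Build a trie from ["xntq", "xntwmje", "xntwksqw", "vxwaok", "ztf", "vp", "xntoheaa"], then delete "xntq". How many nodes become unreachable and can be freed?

After clearing the end-marker at "xntq", prune upward until reaching a node still needed by another word.
The suffix "q" (1 node) is used only by "xntq"; the node for "xnt" still has the child "w", so pruning stops there.
Nodes removed: 1

1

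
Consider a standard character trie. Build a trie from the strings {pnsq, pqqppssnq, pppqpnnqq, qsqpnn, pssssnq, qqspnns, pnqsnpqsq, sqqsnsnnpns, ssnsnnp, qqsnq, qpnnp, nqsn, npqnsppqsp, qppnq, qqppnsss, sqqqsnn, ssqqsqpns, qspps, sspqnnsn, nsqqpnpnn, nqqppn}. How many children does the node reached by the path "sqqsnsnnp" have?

Follow the path "sqqsnsnnp" to its node, then look at its outgoing edges.
Distinct next characters after "sqqsnsnnp": n.
That node has 1 child edge.

1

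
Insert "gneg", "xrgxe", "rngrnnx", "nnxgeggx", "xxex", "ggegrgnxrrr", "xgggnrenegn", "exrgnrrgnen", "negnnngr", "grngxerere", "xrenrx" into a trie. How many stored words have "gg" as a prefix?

1

Walk to "gg"; the words in its subtree are exactly those with that prefix.
Words under "gg": ggegrgnxrrr
Count: 1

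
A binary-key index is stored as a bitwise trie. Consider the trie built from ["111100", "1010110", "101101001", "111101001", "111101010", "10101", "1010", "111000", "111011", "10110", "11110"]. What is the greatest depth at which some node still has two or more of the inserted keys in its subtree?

Equivalently: take the maximum, over all pairs, of their longest common prefix length.
"111101001" and "111101010" agree on "1111010" (7 characters) before diverging; nothing deeper is shared.
Longest shared-prefix length: 7

7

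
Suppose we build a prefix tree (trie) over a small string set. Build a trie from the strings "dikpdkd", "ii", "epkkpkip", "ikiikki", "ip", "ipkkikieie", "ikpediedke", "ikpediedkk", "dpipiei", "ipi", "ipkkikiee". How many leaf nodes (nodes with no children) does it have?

Leaves are exactly the stored words that no other stored word extends.
Those words: "dikpdkd", "dpipiei", "epkkpkip", "ii", "ikiikki", "ikpediedke", "ikpediedkk", "ipi", "ipkkikiee", "ipkkikieie"
Leaf count: 10

10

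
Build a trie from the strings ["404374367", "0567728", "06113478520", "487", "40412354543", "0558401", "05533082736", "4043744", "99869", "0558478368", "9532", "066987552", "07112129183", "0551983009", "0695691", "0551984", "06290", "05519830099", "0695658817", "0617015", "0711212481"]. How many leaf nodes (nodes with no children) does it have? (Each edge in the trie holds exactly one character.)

20

A leaf is a node with no children — equivalently, the end of a word that is not a proper prefix of any other stored word.
Those words: "05519830099", "0551984", "05533082736", "0558401", "0558478368", "0567728", "06113478520", "0617015", "06290", "066987552", "0695658817", "0695691", "0711212481", "07112129183", "40412354543", "404374367", "4043744", "487", "9532", "99869"
Leaf count: 20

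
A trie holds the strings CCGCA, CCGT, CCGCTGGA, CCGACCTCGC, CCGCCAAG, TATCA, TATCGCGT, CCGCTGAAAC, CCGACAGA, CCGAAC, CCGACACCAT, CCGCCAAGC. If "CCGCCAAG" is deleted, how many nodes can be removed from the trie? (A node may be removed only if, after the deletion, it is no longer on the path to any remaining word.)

0

After clearing the end-marker at "CCGCCAAG", prune upward until reaching a node still needed by another word.
Every node on "CCGCCAAG" is still needed (e.g. by "CCGCCAAGC"), so nothing is freed.
Nodes removed: 0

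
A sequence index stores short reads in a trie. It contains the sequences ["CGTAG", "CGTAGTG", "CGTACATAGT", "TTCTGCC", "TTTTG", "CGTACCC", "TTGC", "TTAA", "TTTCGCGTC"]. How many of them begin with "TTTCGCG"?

1

Traverse to the node for "TTTCGCG", then collect every word in that subtree.
Words under "TTTCGCG": TTTCGCGTC
Count: 1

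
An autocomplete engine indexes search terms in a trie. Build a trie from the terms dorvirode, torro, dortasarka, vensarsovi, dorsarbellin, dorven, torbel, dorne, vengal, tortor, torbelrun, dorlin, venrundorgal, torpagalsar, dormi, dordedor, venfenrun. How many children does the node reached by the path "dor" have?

7

Follow the path "dor" to its node, then look at its outgoing edges.
Characters that immediately follow "dor" among the stored strings: {d, l, m, n, s, t, v}.
That node has 7 child edges.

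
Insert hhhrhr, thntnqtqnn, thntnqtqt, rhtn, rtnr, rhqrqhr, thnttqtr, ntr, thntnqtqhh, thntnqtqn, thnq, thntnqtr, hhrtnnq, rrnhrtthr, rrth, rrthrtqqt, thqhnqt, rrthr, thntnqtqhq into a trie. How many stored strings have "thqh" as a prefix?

Traverse to the node for "thqh", then collect every word in that subtree.
Words under "thqh": thqhnqt
Count: 1

1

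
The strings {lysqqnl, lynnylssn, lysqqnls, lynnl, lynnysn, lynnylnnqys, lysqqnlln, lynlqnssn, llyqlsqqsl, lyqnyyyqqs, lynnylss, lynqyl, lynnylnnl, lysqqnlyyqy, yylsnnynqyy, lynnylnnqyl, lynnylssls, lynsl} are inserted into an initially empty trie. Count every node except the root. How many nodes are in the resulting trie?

72

Count nodes per top-level branch (shared prefixes stored once):
  'l'-branch (llyqlsqqsl, lynlqnssn, lynnl, lynnylnnl, lynnylnnqyl, lynnylnnqys, lynnylss, lynnylssls, lynnylssn, lynnysn, lynqyl, lynsl, lyqnyyyqqs, lysqqnl, lysqqnlln, lysqqnls, lysqqnlyyqy): 61 nodes
  'y'-branch (yylsnnynqyy): 11 nodes
Sum: 72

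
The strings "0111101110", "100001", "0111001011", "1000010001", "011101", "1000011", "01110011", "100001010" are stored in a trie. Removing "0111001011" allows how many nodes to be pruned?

After clearing the end-marker at "0111001011", prune upward until reaching a node still needed by another word.
The suffix "011" (3 nodes) is used only by "0111001011"; the node for "0111001" still has the child "1", so pruning stops there.
Nodes removed: 3

3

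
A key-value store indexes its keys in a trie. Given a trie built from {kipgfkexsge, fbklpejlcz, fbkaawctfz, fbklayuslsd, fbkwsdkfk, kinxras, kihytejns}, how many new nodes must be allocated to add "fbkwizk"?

The longest prefix of "fbkwizk" already in the trie is "fbkw" (length 4).
New nodes needed: |"fbkwizk"| − 4 = 7 − 4 = 3.

3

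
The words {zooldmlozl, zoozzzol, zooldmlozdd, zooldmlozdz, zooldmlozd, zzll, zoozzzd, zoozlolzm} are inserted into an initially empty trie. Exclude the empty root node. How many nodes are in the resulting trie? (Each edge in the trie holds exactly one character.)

27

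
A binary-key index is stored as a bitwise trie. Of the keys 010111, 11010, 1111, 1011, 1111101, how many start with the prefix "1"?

Traverse to the node for "1", then collect every word in that subtree.
Matches: "1011", "11010", "1111", "1111101"
Count: 4

4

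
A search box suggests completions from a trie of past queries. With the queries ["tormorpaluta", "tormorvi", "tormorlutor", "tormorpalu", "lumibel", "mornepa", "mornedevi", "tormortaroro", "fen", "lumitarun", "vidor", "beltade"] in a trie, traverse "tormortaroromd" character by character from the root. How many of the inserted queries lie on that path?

1

Check each prefix of "tormortaroromd" against the stored set — each match is an end-marker on the path.
Prefixes of the query that are stored words: "tormortaroro"
Count: 1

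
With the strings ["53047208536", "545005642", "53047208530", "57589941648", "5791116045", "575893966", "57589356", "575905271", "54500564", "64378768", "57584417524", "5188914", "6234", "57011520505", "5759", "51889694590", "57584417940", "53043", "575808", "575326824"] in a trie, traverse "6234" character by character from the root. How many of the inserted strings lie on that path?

1

Check each prefix of "6234" against the stored set — each match is an end-marker on the path.
Prefixes of the query that are stored words: "6234"
Count: 1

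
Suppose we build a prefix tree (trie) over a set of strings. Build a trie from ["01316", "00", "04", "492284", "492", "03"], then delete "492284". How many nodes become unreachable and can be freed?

3

A node on "492284"'s path can go only if nothing else ends at it or branches off below it.
The suffix "284" (3 nodes) is used only by "492284"; "492" is itself a stored word, so pruning stops there.
Nodes removed: 3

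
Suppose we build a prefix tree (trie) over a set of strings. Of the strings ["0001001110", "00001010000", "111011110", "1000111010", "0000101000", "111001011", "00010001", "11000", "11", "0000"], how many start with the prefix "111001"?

1

Traverse to the node for "111001", then collect every word in that subtree.
Words under "111001": 111001011
Count: 1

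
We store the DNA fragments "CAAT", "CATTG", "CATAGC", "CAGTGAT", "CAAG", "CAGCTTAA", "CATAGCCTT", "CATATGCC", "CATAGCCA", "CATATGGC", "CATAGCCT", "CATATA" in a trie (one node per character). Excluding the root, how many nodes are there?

32

Trie structure (* marks end of a word):
(root)
└─ C
   └─ A
      ├─ A
      │  ├─ G *
      │  └─ T *
      ├─ G
      │  ├─ C
      │  │  └─ T
      │  │     └─ T
      │  │        └─ A
      │  │           └─ A *
      │  └─ T
      │     └─ G
      │        └─ A
      │           └─ T *
      └─ T
         ├─ A
         │  ├─ G
         │  │  └─ C *
         │  │     └─ C
         │  │        ├─ A *
         │  │        └─ T *
         │  │           └─ T *
         │  └─ T
         │     ├─ A *
         │     └─ G
         │        ├─ C
         │        │  └─ C *
         │        └─ G
         │           └─ C *
         └─ T
            └─ G *
Counting every labelled node above: 32.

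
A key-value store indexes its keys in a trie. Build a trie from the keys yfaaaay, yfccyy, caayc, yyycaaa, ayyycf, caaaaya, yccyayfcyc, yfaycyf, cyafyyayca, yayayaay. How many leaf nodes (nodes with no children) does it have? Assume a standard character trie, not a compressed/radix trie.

10

Leaves are exactly the stored words that no other stored word extends.
Those words: "ayyycf", "caaaaya", "caayc", "cyafyyayca", "yayayaay", "yccyayfcyc", "yfaaaay", "yfaycyf", "yfccyy", "yyycaaa"
Leaf count: 10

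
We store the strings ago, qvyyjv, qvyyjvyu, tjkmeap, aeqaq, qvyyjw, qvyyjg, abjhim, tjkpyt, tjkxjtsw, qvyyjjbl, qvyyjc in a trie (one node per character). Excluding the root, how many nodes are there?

41

Insert word by word; a character creates a node only if that edge doesn't already exist:
  "ago" → 3 new (a, g, o)
  "qvyyjv" → 6 new (q, v, y, y, j, v)
  "qvyyjvyu" → prefix "qvyyjv" already present; 2 new (y, u)
  "tjkmeap" → 7 new (t, j, k, m, e, a, p)
  "aeqaq" → prefix "a" already present; 4 new (e, q, a, q)
  "qvyyjw" → prefix "qvyyj" already present; 1 new (w)
  "qvyyjg" → prefix "qvyyj" already present; 1 new (g)
  "abjhim" → prefix "a" already present; 5 new (b, j, h, i, m)
  "tjkpyt" → prefix "tjk" already present; 3 new (p, y, t)
  "tjkxjtsw" → prefix "tjk" already present; 5 new (x, j, t, s, w)
  "qvyyjjbl" → prefix "qvyyj" already present; 3 new (j, b, l)
  "qvyyjc" → prefix "qvyyj" already present; 1 new (c)
Total nodes = 3 + 6 + 2 + 7 + 4 + 1 + 1 + 5 + 3 + 5 + 3 + 1 = 41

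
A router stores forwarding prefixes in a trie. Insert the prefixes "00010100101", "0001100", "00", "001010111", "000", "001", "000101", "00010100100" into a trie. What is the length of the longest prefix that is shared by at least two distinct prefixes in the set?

Equivalently: take the maximum, over all pairs, of their longest common prefix length.
"00010100100" and "00010100101" agree on "0001010010" (10 characters) before diverging; nothing deeper is shared.
Longest shared-prefix length: 10

10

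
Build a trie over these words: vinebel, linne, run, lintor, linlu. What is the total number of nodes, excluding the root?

Insert word by word; a character creates a node only if that edge doesn't already exist:
  "vinebel" → 7 new (v, i, n, e, b, e, l)
  "linne" → 5 new (l, i, n, n, e)
  "run" → 3 new (r, u, n)
  "lintor" → prefix "lin" already present; 3 new (t, o, r)
  "linlu" → prefix "lin" already present; 2 new (l, u)
Total nodes = 7 + 5 + 3 + 3 + 2 = 20

20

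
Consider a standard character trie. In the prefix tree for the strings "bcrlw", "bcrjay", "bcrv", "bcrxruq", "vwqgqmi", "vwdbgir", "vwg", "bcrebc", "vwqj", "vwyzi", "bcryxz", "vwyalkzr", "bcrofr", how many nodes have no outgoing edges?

Leaves are exactly the stored words that no other stored word extends.
Those words: "bcrebc", "bcrjay", "bcrlw", "bcrofr", "bcrv", "bcrxruq", "bcryxz", "vwdbgir", "vwg", "vwqgqmi", "vwqj", "vwyalkzr", "vwyzi"
Leaf count: 13

13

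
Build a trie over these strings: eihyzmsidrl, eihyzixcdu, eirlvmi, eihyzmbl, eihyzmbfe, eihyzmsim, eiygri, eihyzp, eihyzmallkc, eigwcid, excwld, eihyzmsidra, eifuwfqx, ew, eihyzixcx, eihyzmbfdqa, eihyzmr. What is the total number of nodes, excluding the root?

For each word, the new-node count is its length minus the longest prefix already in the trie:
  "eihyzmsidrl" → 11 new (e, i, h, y, z, m, s, i, d, r, l)
  "eihyzixcdu" → prefix "eihyz" already present; 5 new (i, x, c, d, u)
  "eirlvmi" → prefix "ei" already present; 5 new (r, l, v, m, i)
  "eihyzmbl" → prefix "eihyzm" already present; 2 new (b, l)
  "eihyzmbfe" → prefix "eihyzmb" already present; 2 new (f, e)
  "eihyzmsim" → prefix "eihyzmsi" already present; 1 new (m)
  "eiygri" → prefix "ei" already present; 4 new (y, g, r, i)
  "eihyzp" → prefix "eihyz" already present; 1 new (p)
  "eihyzmallkc" → prefix "eihyzm" already present; 5 new (a, l, l, k, c)
  "eigwcid" → prefix "ei" already present; 5 new (g, w, c, i, d)
  "excwld" → prefix "e" already present; 5 new (x, c, w, l, d)
  "eihyzmsidra" → prefix "eihyzmsidr" already present; 1 new (a)
  "eifuwfqx" → prefix "ei" already present; 6 new (f, u, w, f, q, x)
  "ew" → prefix "e" already present; 1 new (w)
  "eihyzixcx" → prefix "eihyzixc" already present; 1 new (x)
  "eihyzmbfdqa" → prefix "eihyzmbf" already present; 3 new (d, q, a)
  "eihyzmr" → prefix "eihyzm" already present; 1 new (r)
Total nodes = 11 + 5 + 5 + 2 + 2 + 1 + 4 + 1 + 5 + 5 + 5 + 1 + 6 + 1 + 1 + 3 + 1 = 59

59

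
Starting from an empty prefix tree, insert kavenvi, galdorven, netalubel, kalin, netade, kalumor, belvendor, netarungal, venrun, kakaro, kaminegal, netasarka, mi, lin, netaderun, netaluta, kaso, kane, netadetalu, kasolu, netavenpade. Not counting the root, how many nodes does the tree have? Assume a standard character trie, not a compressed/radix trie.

Insert word by word; a character creates a node only if that edge doesn't already exist:
  "kavenvi" → 7 new (k, a, v, e, n, v, i)
  "galdorven" → 9 new (g, a, l, d, o, r, v, e, n)
  "netalubel" → 9 new (n, e, t, a, l, u, b, e, l)
  "kalin" → prefix "ka" already present; 3 new (l, i, n)
  "netade" → prefix "neta" already present; 2 new (d, e)
  "kalumor" → prefix "kal" already present; 4 new (u, m, o, r)
  "belvendor" → 9 new (b, e, l, v, e, n, d, o, r)
  "netarungal" → prefix "neta" already present; 6 new (r, u, n, g, a, l)
  "venrun" → 6 new (v, e, n, r, u, n)
  "kakaro" → prefix "ka" already present; 4 new (k, a, r, o)
  "kaminegal" → prefix "ka" already present; 7 new (m, i, n, e, g, a, l)
  "netasarka" → prefix "neta" already present; 5 new (s, a, r, k, a)
  "mi" → 2 new (m, i)
  "lin" → 3 new (l, i, n)
  "netaderun" → prefix "netade" already present; 3 new (r, u, n)
  "netaluta" → prefix "netalu" already present; 2 new (t, a)
  "kaso" → prefix "ka" already present; 2 new (s, o)
  "kane" → prefix "ka" already present; 2 new (n, e)
  "netadetalu" → prefix "netade" already present; 4 new (t, a, l, u)
  "kasolu" → prefix "kaso" already present; 2 new (l, u)
  "netavenpade" → prefix "neta" already present; 7 new (v, e, n, p, a, d, e)
Total nodes = 7 + 9 + 9 + 3 + 2 + 4 + 9 + 6 + 6 + 4 + 7 + 5 + 2 + 3 + 3 + 2 + 2 + 2 + 4 + 2 + 7 = 98

98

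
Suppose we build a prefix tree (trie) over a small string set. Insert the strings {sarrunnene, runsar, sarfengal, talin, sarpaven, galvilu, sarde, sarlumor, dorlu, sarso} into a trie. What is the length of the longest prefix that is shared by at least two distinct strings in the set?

3

The deepest shared node is where two words last agree before diverging.
"sarde" and "sarfengal" agree on "sar" (3 characters) before diverging; nothing deeper is shared.
Longest shared-prefix length: 3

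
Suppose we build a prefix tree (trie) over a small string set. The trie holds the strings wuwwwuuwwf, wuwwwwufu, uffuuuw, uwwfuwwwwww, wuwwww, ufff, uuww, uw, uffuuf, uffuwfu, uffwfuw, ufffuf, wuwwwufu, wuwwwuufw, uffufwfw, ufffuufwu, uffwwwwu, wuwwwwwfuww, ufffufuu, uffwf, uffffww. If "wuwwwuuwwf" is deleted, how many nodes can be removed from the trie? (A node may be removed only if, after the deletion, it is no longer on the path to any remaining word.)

3

A node on "wuwwwuuwwf"'s path can go only if nothing else ends at it or branches off below it.
The suffix "wwf" (3 nodes) is used only by "wuwwwuuwwf"; the node for "wuwwwuu" still has the child "f", so pruning stops there.
Nodes removed: 3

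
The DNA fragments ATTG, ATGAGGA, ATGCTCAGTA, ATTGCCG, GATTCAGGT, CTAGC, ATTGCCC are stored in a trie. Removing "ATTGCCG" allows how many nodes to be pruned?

1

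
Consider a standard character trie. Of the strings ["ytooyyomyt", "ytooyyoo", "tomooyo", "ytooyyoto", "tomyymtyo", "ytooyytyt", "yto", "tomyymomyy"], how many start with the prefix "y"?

Filter for entries beginning with "y":
Matches: "yto", "ytooyyomyt", "ytooyyoo", "ytooyyoto", "ytooyytyt"
Count: 5

5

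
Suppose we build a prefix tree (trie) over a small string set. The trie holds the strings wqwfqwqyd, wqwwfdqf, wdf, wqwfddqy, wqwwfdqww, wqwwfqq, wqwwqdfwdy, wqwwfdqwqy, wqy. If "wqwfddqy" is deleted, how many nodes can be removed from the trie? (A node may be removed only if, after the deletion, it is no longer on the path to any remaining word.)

After clearing the end-marker at "wqwfddqy", prune upward until reaching a node still needed by another word.
The suffix "ddqy" (4 nodes) is used only by "wqwfddqy"; the node for "wqwf" still has the child "q", so pruning stops there.
Nodes removed: 4

4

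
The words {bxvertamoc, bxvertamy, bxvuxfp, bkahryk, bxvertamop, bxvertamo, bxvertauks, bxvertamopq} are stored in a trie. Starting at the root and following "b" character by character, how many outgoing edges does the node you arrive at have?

Follow the path "b" to its node, then look at its outgoing edges.
Distinct next characters after "b": k, x.
That node has 2 child edges.

2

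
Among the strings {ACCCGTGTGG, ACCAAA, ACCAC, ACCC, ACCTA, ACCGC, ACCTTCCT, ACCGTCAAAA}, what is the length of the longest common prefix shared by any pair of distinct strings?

4

Equivalently: take the maximum, over all pairs, of their longest common prefix length.
"ACCAAA" and "ACCAC" agree on "ACCA" (4 characters) before diverging; nothing deeper is shared.
Longest shared-prefix length: 4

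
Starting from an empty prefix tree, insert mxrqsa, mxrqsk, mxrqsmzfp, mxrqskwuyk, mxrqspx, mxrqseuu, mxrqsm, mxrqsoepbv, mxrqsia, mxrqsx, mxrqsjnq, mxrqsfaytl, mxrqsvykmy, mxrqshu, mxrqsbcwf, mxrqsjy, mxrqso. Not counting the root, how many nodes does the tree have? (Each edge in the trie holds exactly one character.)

For each word, the new-node count is its length minus the longest prefix already in the trie:
  "mxrqsa" → 6 new (m, x, r, q, s, a)
  "mxrqsk" → prefix "mxrqs" already present; 1 new (k)
  "mxrqsmzfp" → prefix "mxrqs" already present; 4 new (m, z, f, p)
  "mxrqskwuyk" → prefix "mxrqsk" already present; 4 new (w, u, y, k)
  "mxrqspx" → prefix "mxrqs" already present; 2 new (p, x)
  "mxrqseuu" → prefix "mxrqs" already present; 3 new (e, u, u)
  "mxrqsm" → prefix "mxrqsm" already present; 0 new (none)
  "mxrqsoepbv" → prefix "mxrqs" already present; 5 new (o, e, p, b, v)
  "mxrqsia" → prefix "mxrqs" already present; 2 new (i, a)
  "mxrqsx" → prefix "mxrqs" already present; 1 new (x)
  "mxrqsjnq" → prefix "mxrqs" already present; 3 new (j, n, q)
  "mxrqsfaytl" → prefix "mxrqs" already present; 5 new (f, a, y, t, l)
  "mxrqsvykmy" → prefix "mxrqs" already present; 5 new (v, y, k, m, y)
  "mxrqshu" → prefix "mxrqs" already present; 2 new (h, u)
  "mxrqsbcwf" → prefix "mxrqs" already present; 4 new (b, c, w, f)
  "mxrqsjy" → prefix "mxrqsj" already present; 1 new (y)
  "mxrqso" → prefix "mxrqso" already present; 0 new (none)
Total nodes = 6 + 1 + 4 + 4 + 2 + 3 + 0 + 5 + 2 + 1 + 3 + 5 + 5 + 2 + 4 + 1 + 0 = 48

48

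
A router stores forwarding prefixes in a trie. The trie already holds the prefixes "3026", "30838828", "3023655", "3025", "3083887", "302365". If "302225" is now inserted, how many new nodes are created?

3

The longest prefix of "302225" already in the trie is "302" (length 3).
New nodes needed: |"302225"| − 3 = 6 − 3 = 3.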